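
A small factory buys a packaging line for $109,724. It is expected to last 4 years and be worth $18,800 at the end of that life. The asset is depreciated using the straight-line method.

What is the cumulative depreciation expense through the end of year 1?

$22,731

Depreciable base = $109,724 − $18,800 = $90,924.
Annual expense = $90,924 / 4 = $22,731.
End of year 1: book value $86,993.
Accumulated through year 1 = $109,724 − $86,993 = $22,731.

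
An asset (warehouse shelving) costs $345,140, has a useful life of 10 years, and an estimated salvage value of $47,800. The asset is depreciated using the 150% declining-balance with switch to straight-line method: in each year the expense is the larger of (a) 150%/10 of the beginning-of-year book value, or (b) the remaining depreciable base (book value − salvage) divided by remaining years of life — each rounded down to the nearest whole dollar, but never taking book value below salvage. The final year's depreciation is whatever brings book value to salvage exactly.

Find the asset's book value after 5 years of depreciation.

Depreciable base = $345,140 − $47,800 = $297,340.
Year 1: DB = ⌊$345,140 × 150%/10⌋ = $51,771; SL = ⌊$297,340/10⌋ = $29,734 → take DB $51,771. Book value $293,369.
Year 2: DB = ⌊$293,369 × 150%/10⌋ = $44,005; SL = ⌊$245,569/9⌋ = $27,285 → take DB $44,005. Book value $249,364.
Year 3: DB = ⌊$249,364 × 150%/10⌋ = $37,404; SL = ⌊$201,564/8⌋ = $25,195 → take DB $37,404. Book value $211,960.
Year 4: DB = ⌊$211,960 × 150%/10⌋ = $31,794; SL = ⌊$164,160/7⌋ = $23,451 → take DB $31,794. Book value $180,166.
Year 5: DB = ⌊$180,166 × 150%/10⌋ = $27,024; SL = ⌊$132,366/6⌋ = $22,061 → take DB $27,024. Book value $153,142.

$153,142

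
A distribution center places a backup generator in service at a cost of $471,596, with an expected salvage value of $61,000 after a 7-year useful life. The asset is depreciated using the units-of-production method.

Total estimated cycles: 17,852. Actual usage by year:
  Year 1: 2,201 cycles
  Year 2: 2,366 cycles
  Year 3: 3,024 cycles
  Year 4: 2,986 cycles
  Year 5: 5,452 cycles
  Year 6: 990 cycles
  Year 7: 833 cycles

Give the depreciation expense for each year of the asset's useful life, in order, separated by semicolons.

Depreciable base = $471,596 − $61,000 = $410,596.
Rate = $410,596 / 17,852 cycles = $23 per cycle.
Year 1: 2,201 × $23 = $50,623. Book value $420,973.
Year 2: 2,366 × $23 = $54,418. Book value $366,555.
Year 3: 3,024 × $23 = $69,552. Book value $297,003.
Year 4: 2,986 × $23 = $68,678. Book value $228,325.
Year 5: 5,452 × $23 = $125,396. Book value $102,929.
Year 6: 990 × $23 = $22,770. Book value $80,159.
Year 7: 833 × $23 = $19,159. Book value $61,000.

$50,623; $54,418; $69,552; $68,678; $125,396; $22,770; $19,159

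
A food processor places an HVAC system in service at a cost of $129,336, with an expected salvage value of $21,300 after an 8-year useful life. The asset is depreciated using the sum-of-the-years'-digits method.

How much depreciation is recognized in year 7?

Depreciable base = $129,336 − $21,300 = $108,036.
Sum of the years' digits = 8+7+6+5+4+3+2+1 = 36.
Year 1: $108,036 × 8/36 = $24,008. Book value $105,328.
Year 2: $108,036 × 7/36 = $21,007. Book value $84,321.
Year 3: $108,036 × 6/36 = $18,006. Book value $66,315.
Year 4: $108,036 × 5/36 = $15,005. Book value $51,310.
Year 5: $108,036 × 4/36 = $12,004. Book value $39,306.
Year 6: $108,036 × 3/36 = $9,003. Book value $30,303.
Year 7: $108,036 × 2/36 = $6,002. Book value $24,301.

$6,002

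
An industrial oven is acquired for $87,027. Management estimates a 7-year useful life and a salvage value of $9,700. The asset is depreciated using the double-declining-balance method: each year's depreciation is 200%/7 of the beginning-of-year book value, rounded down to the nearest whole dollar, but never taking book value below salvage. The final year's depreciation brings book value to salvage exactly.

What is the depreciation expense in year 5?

Depreciable base = $87,027 − $9,700 = $77,327.
Year 1: ⌊$87,027 × 200%/7⌋ = $24,864. Book value $62,163.
Year 2: ⌊$62,163 × 200%/7⌋ = $17,760. Book value $44,403.
Year 3: ⌊$44,403 × 200%/7⌋ = $12,686. Book value $31,717.
Year 4: ⌊$31,717 × 200%/7⌋ = $9,062. Book value $22,655.
Year 5: ⌊$22,655 × 200%/7⌋ = $6,472. Book value $16,183.

$6,472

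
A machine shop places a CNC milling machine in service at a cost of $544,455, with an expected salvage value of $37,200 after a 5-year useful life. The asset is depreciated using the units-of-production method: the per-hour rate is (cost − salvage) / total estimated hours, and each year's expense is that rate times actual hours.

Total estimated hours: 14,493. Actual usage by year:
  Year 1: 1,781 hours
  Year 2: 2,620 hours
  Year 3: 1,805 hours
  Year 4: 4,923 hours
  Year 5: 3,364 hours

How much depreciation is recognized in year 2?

Depreciable base = $544,455 − $37,200 = $507,255.
Rate = $507,255 / 14,493 hours = $35 per hour.
Year 1: 1,781 × $35 = $62,335. Book value $482,120.
Year 2: 2,620 × $35 = $91,700. Book value $390,420.

$91,700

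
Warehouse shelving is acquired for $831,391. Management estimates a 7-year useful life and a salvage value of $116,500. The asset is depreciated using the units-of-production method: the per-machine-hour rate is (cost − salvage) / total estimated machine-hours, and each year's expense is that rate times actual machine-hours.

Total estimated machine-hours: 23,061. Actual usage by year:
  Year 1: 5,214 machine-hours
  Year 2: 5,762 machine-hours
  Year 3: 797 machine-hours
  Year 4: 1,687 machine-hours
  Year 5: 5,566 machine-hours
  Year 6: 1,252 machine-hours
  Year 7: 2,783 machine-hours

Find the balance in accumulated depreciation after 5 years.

Depreciable base = $831,391 − $116,500 = $714,891.
Rate = $714,891 / 23,061 machine-hours = $31 per machine-hour.
Year 1: 5,214 × $31 = $161,634. Book value $669,757.
Year 2: 5,762 × $31 = $178,622. Book value $491,135.
Year 3: 797 × $31 = $24,707. Book value $466,428.
Year 4: 1,687 × $31 = $52,297. Book value $414,131.
Year 5: 5,566 × $31 = $172,546. Book value $241,585.
Accumulated through year 5 = $831,391 − $241,585 = $589,806.

$589,806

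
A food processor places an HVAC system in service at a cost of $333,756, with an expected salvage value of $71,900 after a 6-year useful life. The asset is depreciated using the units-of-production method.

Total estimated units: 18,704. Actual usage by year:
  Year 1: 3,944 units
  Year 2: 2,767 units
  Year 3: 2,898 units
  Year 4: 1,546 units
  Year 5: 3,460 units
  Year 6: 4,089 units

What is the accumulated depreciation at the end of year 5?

$204,610

Depreciable base = $333,756 − $71,900 = $261,856.
Rate = $261,856 / 18,704 units = $14 per unit.
Year 1: 3,944 × $14 = $55,216. Book value $278,540.
Year 2: 2,767 × $14 = $38,738. Book value $239,802.
Year 3: 2,898 × $14 = $40,572. Book value $199,230.
Year 4: 1,546 × $14 = $21,644. Book value $177,586.
Year 5: 3,460 × $14 = $48,440. Book value $129,146.
Accumulated through year 5 = $333,756 − $129,146 = $204,610.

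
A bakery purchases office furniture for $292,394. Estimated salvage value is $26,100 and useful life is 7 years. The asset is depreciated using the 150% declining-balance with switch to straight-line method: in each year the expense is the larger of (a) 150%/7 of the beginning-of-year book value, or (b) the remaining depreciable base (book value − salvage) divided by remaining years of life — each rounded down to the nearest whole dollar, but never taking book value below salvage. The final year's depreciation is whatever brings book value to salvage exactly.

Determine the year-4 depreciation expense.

Depreciable base = $292,394 − $26,100 = $266,294.
Year 1: DB = ⌊$292,394 × 150%/7⌋ = $62,655; SL = ⌊$266,294/7⌋ = $38,042 → take DB $62,655. Book value $229,739.
Year 2: DB = ⌊$229,739 × 150%/7⌋ = $49,229; SL = ⌊$203,639/6⌋ = $33,939 → take DB $49,229. Book value $180,510.
Year 3: DB = ⌊$180,510 × 150%/7⌋ = $38,680; SL = ⌊$154,410/5⌋ = $30,882 → take DB $38,680. Book value $141,830.
Year 4: DB = ⌊$141,830 × 150%/7⌋ = $30,392; SL = ⌊$115,730/4⌋ = $28,932 → take DB $30,392. Book value $111,438.

$30,392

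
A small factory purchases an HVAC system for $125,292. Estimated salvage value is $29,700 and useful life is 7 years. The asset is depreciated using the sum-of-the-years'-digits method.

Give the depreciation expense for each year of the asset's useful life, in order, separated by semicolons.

Depreciable base = $125,292 − $29,700 = $95,592.
Sum of the years' digits = 7+6+5+4+3+2+1 = 28.
Year 1: $95,592 × 7/28 = $23,898. Book value $101,394.
Year 2: $95,592 × 6/28 = $20,484. Book value $80,910.
Year 3: $95,592 × 5/28 = $17,070. Book value $63,840.
Year 4: $95,592 × 4/28 = $13,656. Book value $50,184.
Year 5: $95,592 × 3/28 = $10,242. Book value $39,942.
Year 6: $95,592 × 2/28 = $6,828. Book value $33,114.
Year 7: $95,592 × 1/28 = $3,414. Book value $29,700.

$23,898; $20,484; $17,070; $13,656; $10,242; $6,828; $3,414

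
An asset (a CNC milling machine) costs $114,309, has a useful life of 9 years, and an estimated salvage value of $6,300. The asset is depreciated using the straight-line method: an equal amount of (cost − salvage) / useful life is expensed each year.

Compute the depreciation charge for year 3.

$12,001

Depreciable base = $114,309 − $6,300 = $108,009.
Annual expense = $108,009 / 9 = $12,001.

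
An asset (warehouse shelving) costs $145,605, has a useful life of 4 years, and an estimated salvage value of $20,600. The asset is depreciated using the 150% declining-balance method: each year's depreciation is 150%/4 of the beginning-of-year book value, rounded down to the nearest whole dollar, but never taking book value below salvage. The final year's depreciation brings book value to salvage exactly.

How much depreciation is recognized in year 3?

Depreciable base = $145,605 − $20,600 = $125,005.
Year 1: ⌊$145,605 × 150%/4⌋ = $54,601. Book value $91,004.
Year 2: ⌊$91,004 × 150%/4⌋ = $34,126. Book value $56,878.
Year 3: ⌊$56,878 × 150%/4⌋ = $21,329. Book value $35,549.

$21,329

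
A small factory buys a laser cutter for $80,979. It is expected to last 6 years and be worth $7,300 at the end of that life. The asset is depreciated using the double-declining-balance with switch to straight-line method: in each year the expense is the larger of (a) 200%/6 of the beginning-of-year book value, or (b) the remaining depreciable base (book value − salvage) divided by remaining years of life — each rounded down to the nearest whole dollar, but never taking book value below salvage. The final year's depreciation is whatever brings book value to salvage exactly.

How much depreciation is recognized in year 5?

Depreciable base = $80,979 − $7,300 = $73,679.
Year 1: DB = ⌊$80,979 × 200%/6⌋ = $26,993; SL = ⌊$73,679/6⌋ = $12,279 → take DB $26,993. Book value $53,986.
Year 2: DB = ⌊$53,986 × 200%/6⌋ = $17,995; SL = ⌊$46,686/5⌋ = $9,337 → take DB $17,995. Book value $35,991.
Year 3: DB = ⌊$35,991 × 200%/6⌋ = $11,997; SL = ⌊$28,691/4⌋ = $7,172 → take DB $11,997. Book value $23,994.
Year 4: DB = ⌊$23,994 × 200%/6⌋ = $7,998; SL = ⌊$16,694/3⌋ = $5,564 → take DB $7,998. Book value $15,996.
Year 5: DB = ⌊$15,996 × 200%/6⌋ = $5,332; SL = ⌊$8,696/2⌋ = $4,348 → take DB $5,332. Book value $10,664.

$5,332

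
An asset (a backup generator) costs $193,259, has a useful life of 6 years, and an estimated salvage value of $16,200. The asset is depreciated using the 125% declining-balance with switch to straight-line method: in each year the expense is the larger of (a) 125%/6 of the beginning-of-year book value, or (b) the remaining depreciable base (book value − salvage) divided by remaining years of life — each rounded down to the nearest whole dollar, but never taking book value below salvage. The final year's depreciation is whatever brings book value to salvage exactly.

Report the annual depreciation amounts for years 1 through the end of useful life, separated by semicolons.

Depreciable base = $193,259 − $16,200 = $177,059.
Year 1: DB = ⌊$193,259 × 125%/6⌋ = $40,262; SL = ⌊$177,059/6⌋ = $29,509 → take DB $40,262. Book value $152,997.
Year 2: DB = ⌊$152,997 × 125%/6⌋ = $31,874; SL = ⌊$136,797/5⌋ = $27,359 → take DB $31,874. Book value $121,123.
Year 3: DB = ⌊$121,123 × 125%/6⌋ = $25,233; SL = ⌊$104,923/4⌋ = $26,230 → take SL $26,230. Book value $94,893.
Year 4: DB = ⌊$94,893 × 125%/6⌋ = $19,769; SL = ⌊$78,693/3⌋ = $26,231 → take SL $26,231. Book value $68,662.
Year 5: DB = ⌊$68,662 × 125%/6⌋ = $14,304; SL = ⌊$52,462/2⌋ = $26,231 → take SL $26,231. Book value $42,431.
Year 6 (final): $42,431 − $16,200 = $26,231. Book value $16,200.

$40,262; $31,874; $26,230; $26,231; $26,231; $26,231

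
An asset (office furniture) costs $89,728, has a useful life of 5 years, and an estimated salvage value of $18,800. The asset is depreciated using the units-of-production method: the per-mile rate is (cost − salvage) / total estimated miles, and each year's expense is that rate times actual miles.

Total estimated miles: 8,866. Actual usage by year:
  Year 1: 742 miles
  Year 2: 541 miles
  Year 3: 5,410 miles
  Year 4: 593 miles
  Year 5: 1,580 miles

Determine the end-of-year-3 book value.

$36,184

Depreciable base = $89,728 − $18,800 = $70,928.
Rate = $70,928 / 8,866 miles = $8 per mile.
Year 1: 742 × $8 = $5,936. Book value $83,792.
Year 2: 541 × $8 = $4,328. Book value $79,464.
Year 3: 5,410 × $8 = $43,280. Book value $36,184.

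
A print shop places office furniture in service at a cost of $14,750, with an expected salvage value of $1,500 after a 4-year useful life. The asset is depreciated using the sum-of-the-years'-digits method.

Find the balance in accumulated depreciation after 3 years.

$11,925

Depreciable base = $14,750 − $1,500 = $13,250.
Sum of the years' digits = 4+3+2+1 = 10.
Year 1: $13,250 × 4/10 = $5,300. Book value $9,450.
Year 2: $13,250 × 3/10 = $3,975. Book value $5,475.
Year 3: $13,250 × 2/10 = $2,650. Book value $2,825.
Accumulated through year 3 = $14,750 − $2,825 = $11,925.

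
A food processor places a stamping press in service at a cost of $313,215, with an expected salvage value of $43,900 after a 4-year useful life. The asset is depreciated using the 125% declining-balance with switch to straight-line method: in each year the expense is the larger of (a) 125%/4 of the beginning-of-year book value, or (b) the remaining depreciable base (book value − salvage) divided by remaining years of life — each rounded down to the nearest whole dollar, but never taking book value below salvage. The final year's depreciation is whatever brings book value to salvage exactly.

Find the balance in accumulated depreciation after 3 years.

$217,243

Depreciable base = $313,215 − $43,900 = $269,315.
Year 1: DB = ⌊$313,215 × 125%/4⌋ = $97,879; SL = ⌊$269,315/4⌋ = $67,328 → take DB $97,879. Book value $215,336.
Year 2: DB = ⌊$215,336 × 125%/4⌋ = $67,292; SL = ⌊$171,436/3⌋ = $57,145 → take DB $67,292. Book value $148,044.
Year 3: DB = ⌊$148,044 × 125%/4⌋ = $46,263; SL = ⌊$104,144/2⌋ = $52,072 → take SL $52,072. Book value $95,972.
Accumulated through year 3 = $313,215 − $95,972 = $217,243.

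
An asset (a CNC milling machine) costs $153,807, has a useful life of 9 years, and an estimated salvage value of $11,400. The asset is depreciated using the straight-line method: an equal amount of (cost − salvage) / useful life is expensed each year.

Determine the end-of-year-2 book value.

$122,161

Depreciable base = $153,807 − $11,400 = $142,407.
Annual expense = $142,407 / 9 = $15,823.
End of year 1: book value $137,984.
End of year 2: book value $122,161.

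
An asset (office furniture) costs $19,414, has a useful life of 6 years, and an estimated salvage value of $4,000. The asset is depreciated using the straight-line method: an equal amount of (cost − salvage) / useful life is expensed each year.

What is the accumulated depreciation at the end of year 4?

$10,276

Depreciable base = $19,414 − $4,000 = $15,414.
Annual expense = $15,414 / 6 = $2,569.
End of year 1: book value $16,845.
End of year 2: book value $14,276.
End of year 3: book value $11,707.
End of year 4: book value $9,138.
Accumulated through year 4 = $19,414 − $9,138 = $10,276.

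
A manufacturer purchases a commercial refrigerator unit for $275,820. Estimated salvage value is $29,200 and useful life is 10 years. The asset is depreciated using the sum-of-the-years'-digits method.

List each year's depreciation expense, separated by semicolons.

Depreciable base = $275,820 − $29,200 = $246,620.
Sum of the years' digits = 10+9+8+7+6+5+4+3+2+1 = 55.
Year 1: $246,620 × 10/55 = $44,840. Book value $230,980.
Year 2: $246,620 × 9/55 = $40,356. Book value $190,624.
Year 3: $246,620 × 8/55 = $35,872. Book value $154,752.
Year 4: $246,620 × 7/55 = $31,388. Book value $123,364.
Year 5: $246,620 × 6/55 = $26,904. Book value $96,460.
Year 6: $246,620 × 5/55 = $22,420. Book value $74,040.
Year 7: $246,620 × 4/55 = $17,936. Book value $56,104.
Year 8: $246,620 × 3/55 = $13,452. Book value $42,652.
Year 9: $246,620 × 2/55 = $8,968. Book value $33,684.
Year 10: $246,620 × 1/55 = $4,484. Book value $29,200.

$44,840; $40,356; $35,872; $31,388; $26,904; $22,420; $17,936; $13,452; $8,968; $4,484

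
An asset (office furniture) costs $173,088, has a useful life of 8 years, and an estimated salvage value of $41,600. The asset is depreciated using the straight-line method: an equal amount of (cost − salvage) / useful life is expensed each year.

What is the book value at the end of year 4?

Depreciable base = $173,088 − $41,600 = $131,488.
Annual expense = $131,488 / 8 = $16,436.
End of year 1: book value $156,652.
End of year 2: book value $140,216.
End of year 3: book value $123,780.
End of year 4: book value $107,344.

$107,344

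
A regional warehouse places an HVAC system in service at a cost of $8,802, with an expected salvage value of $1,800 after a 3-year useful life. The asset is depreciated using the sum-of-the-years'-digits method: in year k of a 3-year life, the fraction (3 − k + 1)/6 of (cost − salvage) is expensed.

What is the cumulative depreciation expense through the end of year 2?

Depreciable base = $8,802 − $1,800 = $7,002.
Sum of the years' digits = 3+2+1 = 6.
Year 1: $7,002 × 3/6 = $3,501. Book value $5,301.
Year 2: $7,002 × 2/6 = $2,334. Book value $2,967.
Accumulated through year 2 = $8,802 − $2,967 = $5,835.

$5,835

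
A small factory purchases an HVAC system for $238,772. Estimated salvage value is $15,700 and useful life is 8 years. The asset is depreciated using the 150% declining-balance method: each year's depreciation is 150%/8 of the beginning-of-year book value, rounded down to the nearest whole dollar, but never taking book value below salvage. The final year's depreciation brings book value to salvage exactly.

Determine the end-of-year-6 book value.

Depreciable base = $238,772 − $15,700 = $223,072.
Year 1: ⌊$238,772 × 150%/8⌋ = $44,769. Book value $194,003.
Year 2: ⌊$194,003 × 150%/8⌋ = $36,375. Book value $157,628.
Year 3: ⌊$157,628 × 150%/8⌋ = $29,555. Book value $128,073.
Year 4: ⌊$128,073 × 150%/8⌋ = $24,013. Book value $104,060.
Year 5: ⌊$104,060 × 150%/8⌋ = $19,511. Book value $84,549.
Year 6: ⌊$84,549 × 150%/8⌋ = $15,852. Book value $68,697.

$68,697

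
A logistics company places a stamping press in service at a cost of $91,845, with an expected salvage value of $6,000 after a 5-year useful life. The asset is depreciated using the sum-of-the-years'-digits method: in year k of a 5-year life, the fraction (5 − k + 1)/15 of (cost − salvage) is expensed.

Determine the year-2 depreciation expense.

Depreciable base = $91,845 − $6,000 = $85,845.
Sum of the years' digits = 5+4+3+2+1 = 15.
Year 1: $85,845 × 5/15 = $28,615. Book value $63,230.
Year 2: $85,845 × 4/15 = $22,892. Book value $40,338.

$22,892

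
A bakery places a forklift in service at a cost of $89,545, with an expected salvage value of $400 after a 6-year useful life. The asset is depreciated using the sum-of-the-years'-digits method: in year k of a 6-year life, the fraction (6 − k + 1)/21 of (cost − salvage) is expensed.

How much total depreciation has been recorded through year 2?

$46,695

Depreciable base = $89,545 − $400 = $89,145.
Sum of the years' digits = 6+5+4+3+2+1 = 21.
Year 1: $89,145 × 6/21 = $25,470. Book value $64,075.
Year 2: $89,145 × 5/21 = $21,225. Book value $42,850.
Accumulated through year 2 = $89,545 − $42,850 = $46,695.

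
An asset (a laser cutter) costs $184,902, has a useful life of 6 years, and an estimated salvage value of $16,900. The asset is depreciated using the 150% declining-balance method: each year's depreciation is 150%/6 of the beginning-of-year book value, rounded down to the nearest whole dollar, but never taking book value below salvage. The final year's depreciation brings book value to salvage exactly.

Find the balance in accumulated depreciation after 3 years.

Depreciable base = $184,902 − $16,900 = $168,002.
Year 1: ⌊$184,902 × 150%/6⌋ = $46,225. Book value $138,677.
Year 2: ⌊$138,677 × 150%/6⌋ = $34,669. Book value $104,008.
Year 3: ⌊$104,008 × 150%/6⌋ = $26,002. Book value $78,006.
Accumulated through year 3 = $184,902 − $78,006 = $106,896.

$106,896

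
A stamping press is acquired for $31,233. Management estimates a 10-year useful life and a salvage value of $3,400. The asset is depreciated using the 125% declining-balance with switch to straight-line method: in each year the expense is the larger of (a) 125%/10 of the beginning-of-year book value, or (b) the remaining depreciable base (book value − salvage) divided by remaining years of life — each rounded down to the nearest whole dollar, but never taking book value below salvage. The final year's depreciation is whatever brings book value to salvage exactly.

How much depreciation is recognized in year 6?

Depreciable base = $31,233 − $3,400 = $27,833.
Year 1: DB = ⌊$31,233 × 125%/10⌋ = $3,904; SL = ⌊$27,833/10⌋ = $2,783 → take DB $3,904. Book value $27,329.
Year 2: DB = ⌊$27,329 × 125%/10⌋ = $3,416; SL = ⌊$23,929/9⌋ = $2,658 → take DB $3,416. Book value $23,913.
Year 3: DB = ⌊$23,913 × 125%/10⌋ = $2,989; SL = ⌊$20,513/8⌋ = $2,564 → take DB $2,989. Book value $20,924.
Year 4: DB = ⌊$20,924 × 125%/10⌋ = $2,615; SL = ⌊$17,524/7⌋ = $2,503 → take DB $2,615. Book value $18,309.
Year 5: DB = ⌊$18,309 × 125%/10⌋ = $2,288; SL = ⌊$14,909/6⌋ = $2,484 → take SL $2,484. Book value $15,825.
Year 6: DB = ⌊$15,825 × 125%/10⌋ = $1,978; SL = ⌊$12,425/5⌋ = $2,485 → take SL $2,485. Book value $13,340.

$2,485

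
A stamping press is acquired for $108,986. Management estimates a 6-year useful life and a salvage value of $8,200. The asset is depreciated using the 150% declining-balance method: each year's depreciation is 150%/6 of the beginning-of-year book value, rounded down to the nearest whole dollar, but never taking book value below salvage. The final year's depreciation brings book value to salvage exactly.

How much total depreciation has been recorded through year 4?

$74,501

Depreciable base = $108,986 − $8,200 = $100,786.
Year 1: ⌊$108,986 × 150%/6⌋ = $27,246. Book value $81,740.
Year 2: ⌊$81,740 × 150%/6⌋ = $20,435. Book value $61,305.
Year 3: ⌊$61,305 × 150%/6⌋ = $15,326. Book value $45,979.
Year 4: ⌊$45,979 × 150%/6⌋ = $11,494. Book value $34,485.
Accumulated through year 4 = $108,986 − $34,485 = $74,501.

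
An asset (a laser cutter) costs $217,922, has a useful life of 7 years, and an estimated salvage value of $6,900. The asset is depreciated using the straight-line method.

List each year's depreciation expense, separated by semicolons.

Depreciable base = $217,922 − $6,900 = $211,022.
Annual expense = $211,022 / 7 = $30,146.
End of year 1: book value $187,776.
End of year 2: book value $157,630.
End of year 3: book value $127,484.
End of year 4: book value $97,338.
End of year 5: book value $67,192.
End of year 6: book value $37,046.
End of year 7: book value $6,900.

$30,146; $30,146; $30,146; $30,146; $30,146; $30,146; $30,146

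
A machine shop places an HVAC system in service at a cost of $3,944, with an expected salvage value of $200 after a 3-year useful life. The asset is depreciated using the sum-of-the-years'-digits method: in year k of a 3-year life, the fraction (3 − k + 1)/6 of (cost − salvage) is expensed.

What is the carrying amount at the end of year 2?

Depreciable base = $3,944 − $200 = $3,744.
Sum of the years' digits = 3+2+1 = 6.
Year 1: $3,744 × 3/6 = $1,872. Book value $2,072.
Year 2: $3,744 × 2/6 = $1,248. Book value $824.

$824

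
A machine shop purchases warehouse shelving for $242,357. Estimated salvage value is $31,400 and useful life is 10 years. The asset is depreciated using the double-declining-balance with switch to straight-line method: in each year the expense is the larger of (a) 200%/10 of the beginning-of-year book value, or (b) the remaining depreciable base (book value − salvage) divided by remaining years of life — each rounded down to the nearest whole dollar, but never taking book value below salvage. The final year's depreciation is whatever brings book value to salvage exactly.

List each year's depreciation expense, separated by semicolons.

Depreciable base = $242,357 − $31,400 = $210,957.
Year 1: DB = ⌊$242,357 × 200%/10⌋ = $48,471; SL = ⌊$210,957/10⌋ = $21,095 → take DB $48,471. Book value $193,886.
Year 2: DB = ⌊$193,886 × 200%/10⌋ = $38,777; SL = ⌊$162,486/9⌋ = $18,054 → take DB $38,777. Book value $155,109.
Year 3: DB = ⌊$155,109 × 200%/10⌋ = $31,021; SL = ⌊$123,709/8⌋ = $15,463 → take DB $31,021. Book value $124,088.
Year 4: DB = ⌊$124,088 × 200%/10⌋ = $24,817; SL = ⌊$92,688/7⌋ = $13,241 → take DB $24,817. Book value $99,271.
Year 5: DB = ⌊$99,271 × 200%/10⌋ = $19,854; SL = ⌊$67,871/6⌋ = $11,311 → take DB $19,854. Book value $79,417.
Year 6: DB = ⌊$79,417 × 200%/10⌋ = $15,883; SL = ⌊$48,017/5⌋ = $9,603 → take DB $15,883. Book value $63,534.
Year 7: DB = ⌊$63,534 × 200%/10⌋ = $12,706; SL = ⌊$32,134/4⌋ = $8,033 → take DB $12,706. Book value $50,828.
Year 8: DB = ⌊$50,828 × 200%/10⌋ = $10,165; SL = ⌊$19,428/3⌋ = $6,476 → take DB $10,165. Book value $40,663.
Year 9: DB = ⌊$40,663 × 200%/10⌋ = $8,132; SL = ⌊$9,263/2⌋ = $4,631 → take DB $8,132. Book value $32,531.
Year 10 (final): $32,531 − $31,400 = $1,131. Book value $31,400.

$48,471; $38,777; $31,021; $24,817; $19,854; $15,883; $12,706; $10,165; $8,132; $1,131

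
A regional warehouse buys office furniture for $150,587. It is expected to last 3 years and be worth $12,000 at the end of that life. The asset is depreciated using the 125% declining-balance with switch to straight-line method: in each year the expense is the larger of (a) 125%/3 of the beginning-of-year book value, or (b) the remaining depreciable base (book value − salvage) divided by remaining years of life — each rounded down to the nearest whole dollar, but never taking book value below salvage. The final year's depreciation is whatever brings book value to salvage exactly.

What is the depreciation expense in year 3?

$37,922

Depreciable base = $150,587 − $12,000 = $138,587.
Year 1: DB = ⌊$150,587 × 125%/3⌋ = $62,744; SL = ⌊$138,587/3⌋ = $46,195 → take DB $62,744. Book value $87,843.
Year 2: DB = ⌊$87,843 × 125%/3⌋ = $36,601; SL = ⌊$75,843/2⌋ = $37,921 → take SL $37,921. Book value $49,922.
Year 3 (final): $49,922 − $12,000 = $37,922. Book value $12,000.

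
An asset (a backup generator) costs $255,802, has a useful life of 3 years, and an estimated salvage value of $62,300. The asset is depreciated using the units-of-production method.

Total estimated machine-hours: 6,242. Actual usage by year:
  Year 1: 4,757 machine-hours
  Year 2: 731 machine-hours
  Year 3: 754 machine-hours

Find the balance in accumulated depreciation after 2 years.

Depreciable base = $255,802 − $62,300 = $193,502.
Rate = $193,502 / 6,242 machine-hours = $31 per machine-hour.
Year 1: 4,757 × $31 = $147,467. Book value $108,335.
Year 2: 731 × $31 = $22,661. Book value $85,674.
Accumulated through year 2 = $255,802 − $85,674 = $170,128.

$170,128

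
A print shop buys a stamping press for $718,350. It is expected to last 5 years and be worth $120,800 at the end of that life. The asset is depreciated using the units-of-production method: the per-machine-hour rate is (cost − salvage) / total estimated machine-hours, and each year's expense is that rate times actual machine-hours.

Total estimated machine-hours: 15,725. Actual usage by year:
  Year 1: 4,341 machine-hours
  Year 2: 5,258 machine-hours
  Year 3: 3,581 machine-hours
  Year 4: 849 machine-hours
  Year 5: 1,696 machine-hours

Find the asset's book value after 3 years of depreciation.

$217,510

Depreciable base = $718,350 − $120,800 = $597,550.
Rate = $597,550 / 15,725 machine-hours = $38 per machine-hour.
Year 1: 4,341 × $38 = $164,958. Book value $553,392.
Year 2: 5,258 × $38 = $199,804. Book value $353,588.
Year 3: 3,581 × $38 = $136,078. Book value $217,510.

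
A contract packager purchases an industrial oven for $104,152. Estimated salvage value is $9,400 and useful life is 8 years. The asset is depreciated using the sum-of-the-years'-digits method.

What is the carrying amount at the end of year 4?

$35,720

Depreciable base = $104,152 − $9,400 = $94,752.
Sum of the years' digits = 8+7+6+5+4+3+2+1 = 36.
Year 1: $94,752 × 8/36 = $21,056. Book value $83,096.
Year 2: $94,752 × 7/36 = $18,424. Book value $64,672.
Year 3: $94,752 × 6/36 = $15,792. Book value $48,880.
Year 4: $94,752 × 5/36 = $13,160. Book value $35,720.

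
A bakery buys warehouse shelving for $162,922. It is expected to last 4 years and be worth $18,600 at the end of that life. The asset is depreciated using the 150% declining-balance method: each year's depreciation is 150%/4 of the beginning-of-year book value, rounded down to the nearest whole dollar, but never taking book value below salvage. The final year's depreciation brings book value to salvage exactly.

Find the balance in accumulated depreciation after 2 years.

$99,280

Depreciable base = $162,922 − $18,600 = $144,322.
Year 1: ⌊$162,922 × 150%/4⌋ = $61,095. Book value $101,827.
Year 2: ⌊$101,827 × 150%/4⌋ = $38,185. Book value $63,642.
Accumulated through year 2 = $162,922 − $63,642 = $99,280.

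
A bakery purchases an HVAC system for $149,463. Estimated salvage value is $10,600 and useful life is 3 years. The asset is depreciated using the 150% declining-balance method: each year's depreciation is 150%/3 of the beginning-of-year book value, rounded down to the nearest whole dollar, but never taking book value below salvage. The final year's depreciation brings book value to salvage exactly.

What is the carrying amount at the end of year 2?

Depreciable base = $149,463 − $10,600 = $138,863.
Year 1: ⌊$149,463 × 150%/3⌋ = $74,731. Book value $74,732.
Year 2: ⌊$74,732 × 150%/3⌋ = $37,366. Book value $37,366.

$37,366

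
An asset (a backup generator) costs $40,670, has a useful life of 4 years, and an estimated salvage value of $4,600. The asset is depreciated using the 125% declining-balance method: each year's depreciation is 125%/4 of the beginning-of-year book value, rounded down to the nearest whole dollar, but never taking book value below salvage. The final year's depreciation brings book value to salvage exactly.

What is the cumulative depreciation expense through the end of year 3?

Depreciable base = $40,670 − $4,600 = $36,070.
Year 1: ⌊$40,670 × 125%/4⌋ = $12,709. Book value $27,961.
Year 2: ⌊$27,961 × 125%/4⌋ = $8,737. Book value $19,224.
Year 3: ⌊$19,224 × 125%/4⌋ = $6,007. Book value $13,217.
Accumulated through year 3 = $40,670 − $13,217 = $27,453.

$27,453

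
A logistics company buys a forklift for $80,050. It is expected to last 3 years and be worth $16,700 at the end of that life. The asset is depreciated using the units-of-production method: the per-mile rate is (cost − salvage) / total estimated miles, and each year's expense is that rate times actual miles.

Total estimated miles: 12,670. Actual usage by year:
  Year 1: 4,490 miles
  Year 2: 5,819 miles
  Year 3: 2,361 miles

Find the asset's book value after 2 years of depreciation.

$28,505

Depreciable base = $80,050 − $16,700 = $63,350.
Rate = $63,350 / 12,670 miles = $5 per mile.
Year 1: 4,490 × $5 = $22,450. Book value $57,600.
Year 2: 5,819 × $5 = $29,095. Book value $28,505.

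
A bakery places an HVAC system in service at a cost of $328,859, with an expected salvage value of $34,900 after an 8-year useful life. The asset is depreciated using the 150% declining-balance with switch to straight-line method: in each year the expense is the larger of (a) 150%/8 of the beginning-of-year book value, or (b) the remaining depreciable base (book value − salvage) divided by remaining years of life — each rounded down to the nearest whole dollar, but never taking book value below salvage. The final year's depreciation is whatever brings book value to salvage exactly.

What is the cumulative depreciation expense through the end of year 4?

Depreciable base = $328,859 − $34,900 = $293,959.
Year 1: DB = ⌊$328,859 × 150%/8⌋ = $61,661; SL = ⌊$293,959/8⌋ = $36,744 → take DB $61,661. Book value $267,198.
Year 2: DB = ⌊$267,198 × 150%/8⌋ = $50,099; SL = ⌊$232,298/7⌋ = $33,185 → take DB $50,099. Book value $217,099.
Year 3: DB = ⌊$217,099 × 150%/8⌋ = $40,706; SL = ⌊$182,199/6⌋ = $30,366 → take DB $40,706. Book value $176,393.
Year 4: DB = ⌊$176,393 × 150%/8⌋ = $33,073; SL = ⌊$141,493/5⌋ = $28,298 → take DB $33,073. Book value $143,320.
Accumulated through year 4 = $328,859 − $143,320 = $185,539.

$185,539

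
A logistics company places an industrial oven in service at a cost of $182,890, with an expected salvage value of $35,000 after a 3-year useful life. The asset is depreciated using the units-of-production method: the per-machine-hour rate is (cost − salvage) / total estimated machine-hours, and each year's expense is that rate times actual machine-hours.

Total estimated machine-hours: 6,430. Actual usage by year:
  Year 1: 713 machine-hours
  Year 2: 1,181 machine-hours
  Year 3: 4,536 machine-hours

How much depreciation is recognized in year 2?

$27,163

Depreciable base = $182,890 − $35,000 = $147,890.
Rate = $147,890 / 6,430 machine-hours = $23 per machine-hour.
Year 1: 713 × $23 = $16,399. Book value $166,491.
Year 2: 1,181 × $23 = $27,163. Book value $139,328.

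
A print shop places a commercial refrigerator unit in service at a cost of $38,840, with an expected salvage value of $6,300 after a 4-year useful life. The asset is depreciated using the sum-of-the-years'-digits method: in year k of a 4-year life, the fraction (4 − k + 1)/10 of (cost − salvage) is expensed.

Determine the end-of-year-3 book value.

Depreciable base = $38,840 − $6,300 = $32,540.
Sum of the years' digits = 4+3+2+1 = 10.
Year 1: $32,540 × 4/10 = $13,016. Book value $25,824.
Year 2: $32,540 × 3/10 = $9,762. Book value $16,062.
Year 3: $32,540 × 2/10 = $6,508. Book value $9,554.

$9,554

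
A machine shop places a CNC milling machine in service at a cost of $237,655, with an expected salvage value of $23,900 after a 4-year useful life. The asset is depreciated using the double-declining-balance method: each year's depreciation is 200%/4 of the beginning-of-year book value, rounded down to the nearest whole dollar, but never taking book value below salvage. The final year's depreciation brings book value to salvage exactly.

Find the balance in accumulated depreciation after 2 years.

Depreciable base = $237,655 − $23,900 = $213,755.
Year 1: ⌊$237,655 × 200%/4⌋ = $118,827. Book value $118,828.
Year 2: ⌊$118,828 × 200%/4⌋ = $59,414. Book value $59,414.
Accumulated through year 2 = $237,655 − $59,414 = $178,241.

$178,241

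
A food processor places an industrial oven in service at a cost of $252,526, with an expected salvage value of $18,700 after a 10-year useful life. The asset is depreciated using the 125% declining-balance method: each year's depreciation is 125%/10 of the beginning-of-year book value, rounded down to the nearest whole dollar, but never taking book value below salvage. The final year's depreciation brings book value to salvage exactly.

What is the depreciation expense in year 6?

$16,190

Depreciable base = $252,526 − $18,700 = $233,826.
Year 1: ⌊$252,526 × 125%/10⌋ = $31,565. Book value $220,961.
Year 2: ⌊$220,961 × 125%/10⌋ = $27,620. Book value $193,341.
Year 3: ⌊$193,341 × 125%/10⌋ = $24,167. Book value $169,174.
Year 4: ⌊$169,174 × 125%/10⌋ = $21,146. Book value $148,028.
Year 5: ⌊$148,028 × 125%/10⌋ = $18,503. Book value $129,525.
Year 6: ⌊$129,525 × 125%/10⌋ = $16,190. Book value $113,335.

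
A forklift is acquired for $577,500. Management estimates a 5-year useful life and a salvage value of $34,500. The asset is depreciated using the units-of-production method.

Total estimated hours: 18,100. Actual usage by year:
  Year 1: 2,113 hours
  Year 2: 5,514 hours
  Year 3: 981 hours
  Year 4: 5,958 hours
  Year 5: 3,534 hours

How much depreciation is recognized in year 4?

Depreciable base = $577,500 − $34,500 = $543,000.
Rate = $543,000 / 18,100 hours = $30 per hour.
Year 1: 2,113 × $30 = $63,390. Book value $514,110.
Year 2: 5,514 × $30 = $165,420. Book value $348,690.
Year 3: 981 × $30 = $29,430. Book value $319,260.
Year 4: 5,958 × $30 = $178,740. Book value $140,520.

$178,740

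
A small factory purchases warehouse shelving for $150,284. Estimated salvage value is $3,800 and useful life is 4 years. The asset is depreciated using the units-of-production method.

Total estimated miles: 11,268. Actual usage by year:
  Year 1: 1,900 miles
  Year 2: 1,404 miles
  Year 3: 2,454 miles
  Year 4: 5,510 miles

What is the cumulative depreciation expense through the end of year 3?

$74,854

Depreciable base = $150,284 − $3,800 = $146,484.
Rate = $146,484 / 11,268 miles = $13 per mile.
Year 1: 1,900 × $13 = $24,700. Book value $125,584.
Year 2: 1,404 × $13 = $18,252. Book value $107,332.
Year 3: 2,454 × $13 = $31,902. Book value $75,430.
Accumulated through year 3 = $150,284 − $75,430 = $74,854.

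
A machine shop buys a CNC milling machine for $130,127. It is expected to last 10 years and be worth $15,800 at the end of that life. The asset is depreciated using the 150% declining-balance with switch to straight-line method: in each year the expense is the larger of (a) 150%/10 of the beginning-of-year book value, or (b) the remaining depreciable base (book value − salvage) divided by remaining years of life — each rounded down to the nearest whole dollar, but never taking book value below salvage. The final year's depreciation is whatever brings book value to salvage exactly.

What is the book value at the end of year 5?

$57,739

Depreciable base = $130,127 − $15,800 = $114,327.
Year 1: DB = ⌊$130,127 × 150%/10⌋ = $19,519; SL = ⌊$114,327/10⌋ = $11,432 → take DB $19,519. Book value $110,608.
Year 2: DB = ⌊$110,608 × 150%/10⌋ = $16,591; SL = ⌊$94,808/9⌋ = $10,534 → take DB $16,591. Book value $94,017.
Year 3: DB = ⌊$94,017 × 150%/10⌋ = $14,102; SL = ⌊$78,217/8⌋ = $9,777 → take DB $14,102. Book value $79,915.
Year 4: DB = ⌊$79,915 × 150%/10⌋ = $11,987; SL = ⌊$64,115/7⌋ = $9,159 → take DB $11,987. Book value $67,928.
Year 5: DB = ⌊$67,928 × 150%/10⌋ = $10,189; SL = ⌊$52,128/6⌋ = $8,688 → take DB $10,189. Book value $57,739.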